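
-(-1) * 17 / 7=17 / 7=2.43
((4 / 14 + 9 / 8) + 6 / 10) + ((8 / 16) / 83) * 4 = 2.03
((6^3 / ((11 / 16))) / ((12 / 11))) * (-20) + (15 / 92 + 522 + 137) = -469277 / 92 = -5100.84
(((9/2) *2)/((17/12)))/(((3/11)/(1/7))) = 396/119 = 3.33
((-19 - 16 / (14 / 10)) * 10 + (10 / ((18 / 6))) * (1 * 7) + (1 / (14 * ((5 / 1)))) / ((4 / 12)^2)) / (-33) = 58973 / 6930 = 8.51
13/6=2.17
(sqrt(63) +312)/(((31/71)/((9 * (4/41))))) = 7668 * sqrt(7)/1271 +797472/1271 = 643.40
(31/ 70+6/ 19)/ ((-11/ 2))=-1009/ 7315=-0.14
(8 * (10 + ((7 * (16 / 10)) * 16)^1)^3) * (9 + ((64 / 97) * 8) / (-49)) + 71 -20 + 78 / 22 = 629748293766104 / 1307075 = 481799662.43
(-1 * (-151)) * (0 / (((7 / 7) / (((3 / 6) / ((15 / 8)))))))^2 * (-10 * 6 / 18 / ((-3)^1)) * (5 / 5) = 0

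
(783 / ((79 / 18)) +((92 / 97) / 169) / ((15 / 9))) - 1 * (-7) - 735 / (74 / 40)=-50765117617 / 239583695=-211.89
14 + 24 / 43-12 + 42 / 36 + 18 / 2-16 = -3.28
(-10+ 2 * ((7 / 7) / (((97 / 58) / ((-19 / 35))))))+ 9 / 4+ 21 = 171119 / 13580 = 12.60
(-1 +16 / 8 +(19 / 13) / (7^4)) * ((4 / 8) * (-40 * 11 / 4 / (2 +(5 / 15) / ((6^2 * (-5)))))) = -927590400 / 33678827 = -27.54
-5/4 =-1.25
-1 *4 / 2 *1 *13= -26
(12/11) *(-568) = -6816/11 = -619.64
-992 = -992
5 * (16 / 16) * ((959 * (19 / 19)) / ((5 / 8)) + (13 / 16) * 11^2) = 130617 / 16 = 8163.56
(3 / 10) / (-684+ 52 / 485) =-291 / 663376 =-0.00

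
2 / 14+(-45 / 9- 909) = -6397 / 7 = -913.86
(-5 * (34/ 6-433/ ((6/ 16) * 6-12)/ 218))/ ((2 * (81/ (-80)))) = 4991000/ 344331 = 14.49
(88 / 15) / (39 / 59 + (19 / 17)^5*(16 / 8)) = 7371897544 / 5213311575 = 1.41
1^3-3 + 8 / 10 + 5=19 / 5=3.80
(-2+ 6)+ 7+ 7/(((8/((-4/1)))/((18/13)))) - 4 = 28/13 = 2.15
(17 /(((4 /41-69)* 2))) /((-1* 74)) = 697 /418100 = 0.00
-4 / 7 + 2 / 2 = 3 / 7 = 0.43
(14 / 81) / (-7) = -2 / 81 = -0.02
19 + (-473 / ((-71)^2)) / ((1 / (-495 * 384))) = 90003619 / 5041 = 17854.32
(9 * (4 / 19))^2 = 1296 / 361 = 3.59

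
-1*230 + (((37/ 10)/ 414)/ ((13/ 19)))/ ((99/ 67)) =-1225434299/ 5328180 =-229.99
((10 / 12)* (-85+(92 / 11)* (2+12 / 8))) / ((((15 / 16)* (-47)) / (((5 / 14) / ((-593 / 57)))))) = -232940 / 6438201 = -0.04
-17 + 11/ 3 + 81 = 203/ 3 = 67.67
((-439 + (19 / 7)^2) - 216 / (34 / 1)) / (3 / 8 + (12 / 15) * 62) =-14593680 / 1665167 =-8.76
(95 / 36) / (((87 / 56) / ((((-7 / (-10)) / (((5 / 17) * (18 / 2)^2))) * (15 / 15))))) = 15827 / 317115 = 0.05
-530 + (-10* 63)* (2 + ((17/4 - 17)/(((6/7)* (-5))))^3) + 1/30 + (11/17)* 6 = -18374.37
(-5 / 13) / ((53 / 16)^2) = -1280 / 36517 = -0.04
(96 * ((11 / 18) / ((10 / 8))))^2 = 2202.74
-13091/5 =-2618.20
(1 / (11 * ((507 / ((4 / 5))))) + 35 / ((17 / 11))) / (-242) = -0.09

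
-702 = -702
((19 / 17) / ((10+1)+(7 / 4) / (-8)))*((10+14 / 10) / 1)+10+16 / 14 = 843314 / 68425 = 12.32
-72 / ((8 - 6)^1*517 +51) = -72 / 1085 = -0.07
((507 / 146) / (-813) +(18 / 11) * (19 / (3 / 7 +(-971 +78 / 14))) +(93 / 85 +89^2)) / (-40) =-11312512171597 / 57119060240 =-198.05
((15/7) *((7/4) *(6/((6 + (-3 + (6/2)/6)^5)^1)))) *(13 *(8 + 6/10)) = -80496/2933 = -27.44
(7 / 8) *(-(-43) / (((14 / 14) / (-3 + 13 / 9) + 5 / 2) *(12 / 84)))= 14749 / 104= 141.82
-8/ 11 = -0.73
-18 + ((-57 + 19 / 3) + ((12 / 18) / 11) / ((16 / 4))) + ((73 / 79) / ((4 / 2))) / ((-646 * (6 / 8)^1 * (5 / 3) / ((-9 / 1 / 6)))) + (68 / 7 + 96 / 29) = -47543114992 / 854691915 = -55.63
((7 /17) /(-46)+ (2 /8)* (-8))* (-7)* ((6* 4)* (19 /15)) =835772 /1955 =427.50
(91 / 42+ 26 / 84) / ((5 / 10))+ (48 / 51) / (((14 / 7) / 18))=4792 / 357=13.42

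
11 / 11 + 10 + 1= 12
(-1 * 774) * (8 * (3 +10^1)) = -80496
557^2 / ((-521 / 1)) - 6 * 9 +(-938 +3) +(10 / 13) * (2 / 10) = -10730692 / 6773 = -1584.33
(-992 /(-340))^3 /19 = 15252992 /11668375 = 1.31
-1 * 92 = -92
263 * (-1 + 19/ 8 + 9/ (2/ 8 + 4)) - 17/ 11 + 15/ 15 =1373359/ 1496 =918.02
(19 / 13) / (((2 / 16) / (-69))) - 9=-10605 / 13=-815.77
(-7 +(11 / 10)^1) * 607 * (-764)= 13680566 / 5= 2736113.20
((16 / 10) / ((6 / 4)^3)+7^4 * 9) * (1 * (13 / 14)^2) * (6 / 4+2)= 493020151 / 7560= 65214.31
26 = 26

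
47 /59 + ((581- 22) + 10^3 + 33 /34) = 3130899 /2006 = 1560.77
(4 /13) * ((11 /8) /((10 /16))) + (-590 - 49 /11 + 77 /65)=-423704 /715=-592.59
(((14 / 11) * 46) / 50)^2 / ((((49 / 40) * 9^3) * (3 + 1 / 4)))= 67712 / 143339625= 0.00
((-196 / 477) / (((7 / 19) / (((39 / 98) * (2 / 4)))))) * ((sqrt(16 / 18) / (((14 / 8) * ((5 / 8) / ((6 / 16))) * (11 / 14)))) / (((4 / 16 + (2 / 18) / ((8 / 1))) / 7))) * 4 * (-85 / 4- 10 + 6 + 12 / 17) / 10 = 4165824 * sqrt(2) / 247775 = 23.78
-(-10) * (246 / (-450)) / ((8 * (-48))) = 41 / 2880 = 0.01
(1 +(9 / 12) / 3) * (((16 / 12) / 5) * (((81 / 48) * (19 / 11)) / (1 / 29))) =4959 / 176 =28.18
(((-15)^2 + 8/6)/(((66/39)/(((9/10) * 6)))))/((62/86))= 1001.77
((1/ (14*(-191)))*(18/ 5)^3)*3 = -8748/ 167125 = -0.05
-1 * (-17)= 17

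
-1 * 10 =-10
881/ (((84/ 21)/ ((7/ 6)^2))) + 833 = 163121/ 144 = 1132.78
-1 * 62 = -62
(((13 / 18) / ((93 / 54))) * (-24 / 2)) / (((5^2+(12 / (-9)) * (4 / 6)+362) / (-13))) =18252 / 107725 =0.17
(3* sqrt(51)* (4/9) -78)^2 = 18524/3 -208* sqrt(51) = 4689.25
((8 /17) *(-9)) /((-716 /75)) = 1350 /3043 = 0.44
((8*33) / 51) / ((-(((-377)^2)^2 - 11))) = -44 / 171705547355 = -0.00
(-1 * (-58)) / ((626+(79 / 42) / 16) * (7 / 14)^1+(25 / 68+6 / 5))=6625920 / 35942923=0.18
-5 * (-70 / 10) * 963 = 33705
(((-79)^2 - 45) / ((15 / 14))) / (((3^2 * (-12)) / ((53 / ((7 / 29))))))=-11757.10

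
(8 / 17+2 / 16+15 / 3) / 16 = 761 / 2176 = 0.35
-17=-17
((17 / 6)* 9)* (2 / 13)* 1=51 / 13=3.92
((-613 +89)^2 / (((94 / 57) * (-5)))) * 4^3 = -500826624 / 235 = -2131177.12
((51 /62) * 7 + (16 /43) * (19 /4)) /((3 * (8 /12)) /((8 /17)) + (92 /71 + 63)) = 2848946 /25949511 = 0.11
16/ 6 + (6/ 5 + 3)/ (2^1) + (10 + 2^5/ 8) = 563/ 30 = 18.77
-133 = -133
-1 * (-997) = 997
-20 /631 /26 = -10 /8203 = -0.00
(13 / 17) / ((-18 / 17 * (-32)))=13 / 576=0.02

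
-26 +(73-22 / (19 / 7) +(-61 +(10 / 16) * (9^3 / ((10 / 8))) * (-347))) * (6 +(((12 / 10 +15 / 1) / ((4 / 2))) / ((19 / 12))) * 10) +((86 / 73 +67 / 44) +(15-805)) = -8383424415721 / 1159532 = -7230006.95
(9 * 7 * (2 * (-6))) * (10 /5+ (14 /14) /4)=-1701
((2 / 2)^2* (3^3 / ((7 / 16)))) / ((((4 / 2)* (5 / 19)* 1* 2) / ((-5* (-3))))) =6156 / 7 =879.43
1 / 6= 0.17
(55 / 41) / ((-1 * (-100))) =11 / 820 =0.01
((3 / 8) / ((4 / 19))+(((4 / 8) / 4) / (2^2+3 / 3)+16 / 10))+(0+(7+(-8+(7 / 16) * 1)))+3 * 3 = 11.84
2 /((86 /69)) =69 /43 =1.60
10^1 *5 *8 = 400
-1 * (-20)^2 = -400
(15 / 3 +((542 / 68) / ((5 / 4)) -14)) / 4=-223 / 340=-0.66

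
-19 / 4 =-4.75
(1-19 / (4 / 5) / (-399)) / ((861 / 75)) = 2225 / 24108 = 0.09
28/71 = 0.39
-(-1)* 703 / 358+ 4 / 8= 441 / 179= 2.46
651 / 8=81.38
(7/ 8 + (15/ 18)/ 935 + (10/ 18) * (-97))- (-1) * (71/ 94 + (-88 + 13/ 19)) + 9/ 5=-8282494507/ 60116760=-137.77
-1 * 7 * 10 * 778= -54460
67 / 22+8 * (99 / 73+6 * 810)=62463595 / 1606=38893.89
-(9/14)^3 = -729/2744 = -0.27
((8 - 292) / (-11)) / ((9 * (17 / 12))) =1136 / 561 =2.02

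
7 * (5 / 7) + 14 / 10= 6.40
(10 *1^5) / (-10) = -1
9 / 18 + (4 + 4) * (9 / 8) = 19 / 2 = 9.50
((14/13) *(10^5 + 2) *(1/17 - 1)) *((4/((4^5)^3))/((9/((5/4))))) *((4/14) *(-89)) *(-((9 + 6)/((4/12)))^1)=-111252225/1853882368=-0.06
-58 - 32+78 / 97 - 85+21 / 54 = -303467 / 1746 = -173.81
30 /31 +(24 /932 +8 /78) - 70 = -68.90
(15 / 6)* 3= 15 / 2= 7.50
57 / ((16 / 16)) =57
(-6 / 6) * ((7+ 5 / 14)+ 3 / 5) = -557 / 70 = -7.96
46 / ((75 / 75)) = 46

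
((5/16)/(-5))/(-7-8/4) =0.01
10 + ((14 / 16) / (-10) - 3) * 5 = -87 / 16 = -5.44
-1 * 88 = -88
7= 7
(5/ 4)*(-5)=-25/ 4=-6.25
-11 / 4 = -2.75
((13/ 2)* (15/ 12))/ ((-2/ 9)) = -585/ 16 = -36.56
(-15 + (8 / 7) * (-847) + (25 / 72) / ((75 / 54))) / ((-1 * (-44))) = -3931 / 176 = -22.34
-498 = -498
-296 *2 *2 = -1184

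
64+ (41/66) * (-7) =3937/66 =59.65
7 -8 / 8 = 6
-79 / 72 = -1.10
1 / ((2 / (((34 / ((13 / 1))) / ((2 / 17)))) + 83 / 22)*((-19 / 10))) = -63580 / 466621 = -0.14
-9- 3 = -12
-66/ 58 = -1.14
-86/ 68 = -43/ 34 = -1.26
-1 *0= 0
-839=-839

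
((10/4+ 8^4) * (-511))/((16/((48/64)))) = -12566001/128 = -98171.88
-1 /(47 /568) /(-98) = 284 /2303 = 0.12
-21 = -21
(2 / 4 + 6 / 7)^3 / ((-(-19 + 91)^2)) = -6859 / 14224896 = -0.00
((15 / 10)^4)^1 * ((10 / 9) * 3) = 135 / 8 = 16.88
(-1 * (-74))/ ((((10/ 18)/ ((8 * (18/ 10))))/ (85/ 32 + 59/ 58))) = 7046.05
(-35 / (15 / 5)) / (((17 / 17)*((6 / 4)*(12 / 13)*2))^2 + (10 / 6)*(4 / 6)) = -1.33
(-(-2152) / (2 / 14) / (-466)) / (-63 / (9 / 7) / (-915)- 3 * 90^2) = 6891780 / 5180627083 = 0.00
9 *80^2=57600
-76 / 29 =-2.62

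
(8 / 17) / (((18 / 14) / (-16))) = -5.86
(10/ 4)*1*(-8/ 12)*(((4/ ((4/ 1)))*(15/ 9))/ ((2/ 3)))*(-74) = 925/ 3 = 308.33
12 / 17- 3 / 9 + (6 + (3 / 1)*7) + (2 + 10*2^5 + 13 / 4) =352.62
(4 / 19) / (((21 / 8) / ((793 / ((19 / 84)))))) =101504 / 361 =281.17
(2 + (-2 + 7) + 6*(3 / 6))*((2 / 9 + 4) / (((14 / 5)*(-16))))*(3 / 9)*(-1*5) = 2375 / 1512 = 1.57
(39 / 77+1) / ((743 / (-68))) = -7888 / 57211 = -0.14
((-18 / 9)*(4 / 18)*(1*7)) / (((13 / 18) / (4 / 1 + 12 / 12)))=-280 / 13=-21.54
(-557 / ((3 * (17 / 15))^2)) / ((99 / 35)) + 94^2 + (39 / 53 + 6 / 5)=66879324008 / 7581915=8820.90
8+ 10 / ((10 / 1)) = 9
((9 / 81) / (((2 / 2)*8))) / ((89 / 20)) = 5 / 1602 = 0.00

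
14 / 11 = 1.27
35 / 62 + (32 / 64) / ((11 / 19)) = 487 / 341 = 1.43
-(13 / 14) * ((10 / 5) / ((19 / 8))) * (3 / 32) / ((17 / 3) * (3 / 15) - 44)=585 / 342076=0.00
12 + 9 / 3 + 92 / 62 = 511 / 31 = 16.48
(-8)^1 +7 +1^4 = 0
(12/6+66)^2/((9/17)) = 78608/9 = 8734.22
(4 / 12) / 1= 1 / 3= 0.33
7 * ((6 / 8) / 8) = 21 / 32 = 0.66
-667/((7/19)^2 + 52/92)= -5538101/5820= -951.56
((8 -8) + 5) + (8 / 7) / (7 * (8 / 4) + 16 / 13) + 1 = 4210 / 693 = 6.08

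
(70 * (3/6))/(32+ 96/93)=1085/1024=1.06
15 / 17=0.88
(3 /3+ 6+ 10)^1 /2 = 17 /2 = 8.50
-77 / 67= -1.15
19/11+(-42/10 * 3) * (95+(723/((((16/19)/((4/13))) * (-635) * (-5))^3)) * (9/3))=-295849554439049879503/247516359805000000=-1195.27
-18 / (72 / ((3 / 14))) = -3 / 56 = -0.05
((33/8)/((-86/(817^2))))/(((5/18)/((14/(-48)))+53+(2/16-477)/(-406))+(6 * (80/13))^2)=-52722208539/2332660493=-22.60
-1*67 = -67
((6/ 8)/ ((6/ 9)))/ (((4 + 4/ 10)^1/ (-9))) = -405/ 176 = -2.30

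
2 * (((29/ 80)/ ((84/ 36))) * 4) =87/ 70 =1.24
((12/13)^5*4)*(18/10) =8957952/1856465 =4.83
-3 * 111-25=-358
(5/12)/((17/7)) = 0.17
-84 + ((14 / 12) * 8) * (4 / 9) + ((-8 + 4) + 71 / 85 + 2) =-185933 / 2295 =-81.02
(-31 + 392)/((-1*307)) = -361/307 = -1.18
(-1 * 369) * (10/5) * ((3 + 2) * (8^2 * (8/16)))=-118080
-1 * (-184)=184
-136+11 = -125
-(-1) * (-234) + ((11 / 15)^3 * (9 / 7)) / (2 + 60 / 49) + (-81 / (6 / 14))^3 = -400026543433 / 59250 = -6751502.84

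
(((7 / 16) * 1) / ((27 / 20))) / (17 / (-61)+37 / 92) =2.62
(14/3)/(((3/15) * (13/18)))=420/13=32.31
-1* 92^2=-8464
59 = 59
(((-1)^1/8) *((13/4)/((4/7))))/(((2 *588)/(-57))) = 247/7168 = 0.03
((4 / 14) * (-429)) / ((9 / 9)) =-858 / 7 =-122.57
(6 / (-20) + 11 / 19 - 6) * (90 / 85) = -6.06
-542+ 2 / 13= -7044 / 13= -541.85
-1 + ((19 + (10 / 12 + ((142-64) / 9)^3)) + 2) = 36277 / 54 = 671.80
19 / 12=1.58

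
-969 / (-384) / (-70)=-323 / 8960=-0.04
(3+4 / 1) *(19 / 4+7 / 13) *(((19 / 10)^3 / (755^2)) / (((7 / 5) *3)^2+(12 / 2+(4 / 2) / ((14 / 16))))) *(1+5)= 11091003 / 107586062480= 0.00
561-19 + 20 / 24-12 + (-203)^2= 250439 / 6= 41739.83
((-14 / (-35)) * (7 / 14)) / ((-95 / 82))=-82 / 475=-0.17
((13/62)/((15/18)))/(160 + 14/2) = 39/25885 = 0.00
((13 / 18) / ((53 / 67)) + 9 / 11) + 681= 7164581 / 10494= 682.73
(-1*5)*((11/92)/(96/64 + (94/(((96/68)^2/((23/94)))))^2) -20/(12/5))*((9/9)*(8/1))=93412435720/280267167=333.30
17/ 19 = 0.89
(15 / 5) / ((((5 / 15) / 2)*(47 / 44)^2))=15.78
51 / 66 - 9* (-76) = 15065 / 22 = 684.77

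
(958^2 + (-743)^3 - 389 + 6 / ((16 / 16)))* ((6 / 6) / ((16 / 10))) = -1023137565 / 4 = -255784391.25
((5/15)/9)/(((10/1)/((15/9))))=1/162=0.01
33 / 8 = 4.12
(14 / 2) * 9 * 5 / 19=315 / 19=16.58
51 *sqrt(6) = 124.92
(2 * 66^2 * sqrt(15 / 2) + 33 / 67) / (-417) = -1452 * sqrt(30) / 139 - 11 / 9313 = -57.22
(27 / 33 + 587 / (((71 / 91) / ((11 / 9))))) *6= 5522.16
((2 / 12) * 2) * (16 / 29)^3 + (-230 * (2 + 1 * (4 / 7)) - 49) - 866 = -771517343 / 512169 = -1506.37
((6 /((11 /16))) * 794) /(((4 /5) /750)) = 71460000 /11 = 6496363.64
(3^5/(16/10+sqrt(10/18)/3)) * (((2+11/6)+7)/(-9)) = -947700/5059+131625 * sqrt(5)/10118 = -158.24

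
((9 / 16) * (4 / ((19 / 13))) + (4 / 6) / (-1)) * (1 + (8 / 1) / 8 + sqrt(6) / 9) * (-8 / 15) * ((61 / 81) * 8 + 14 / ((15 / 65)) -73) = 203378 * sqrt(6) / 623295 + 406756 / 69255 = 6.67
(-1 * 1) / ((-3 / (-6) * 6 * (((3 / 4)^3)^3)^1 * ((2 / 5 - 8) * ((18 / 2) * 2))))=327680 / 10097379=0.03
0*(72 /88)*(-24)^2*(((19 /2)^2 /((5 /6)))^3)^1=0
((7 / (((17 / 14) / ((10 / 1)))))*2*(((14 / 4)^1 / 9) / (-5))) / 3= -1372 / 459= -2.99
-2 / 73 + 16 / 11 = 1146 / 803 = 1.43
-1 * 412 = -412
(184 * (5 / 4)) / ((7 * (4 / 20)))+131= 2067 / 7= 295.29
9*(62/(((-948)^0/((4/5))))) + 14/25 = 11174/25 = 446.96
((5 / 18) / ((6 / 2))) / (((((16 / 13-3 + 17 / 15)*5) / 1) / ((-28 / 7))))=65 / 558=0.12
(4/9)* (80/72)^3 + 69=456709/6561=69.61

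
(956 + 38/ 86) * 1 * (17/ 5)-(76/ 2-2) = 691419/ 215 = 3215.90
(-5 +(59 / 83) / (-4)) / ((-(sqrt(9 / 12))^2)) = 573 / 83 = 6.90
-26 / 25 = -1.04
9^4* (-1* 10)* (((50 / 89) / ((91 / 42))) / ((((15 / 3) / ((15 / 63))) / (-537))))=3523257000 / 8099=435023.71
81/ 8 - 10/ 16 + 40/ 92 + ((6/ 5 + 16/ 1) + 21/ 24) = 25769/ 920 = 28.01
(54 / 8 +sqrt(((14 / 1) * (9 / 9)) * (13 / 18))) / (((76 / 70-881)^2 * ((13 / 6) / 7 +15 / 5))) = 0.00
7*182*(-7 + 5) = -2548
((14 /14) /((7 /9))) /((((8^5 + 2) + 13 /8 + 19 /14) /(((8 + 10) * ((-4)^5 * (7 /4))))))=-2322432 /1835287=-1.27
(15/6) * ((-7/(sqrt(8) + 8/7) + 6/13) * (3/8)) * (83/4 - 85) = -3403965/34112 + 1322265 * sqrt(2)/10496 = 78.37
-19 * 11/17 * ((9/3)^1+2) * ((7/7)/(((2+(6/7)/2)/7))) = -51205/289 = -177.18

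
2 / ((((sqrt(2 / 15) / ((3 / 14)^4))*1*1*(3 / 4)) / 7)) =27*sqrt(30) / 1372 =0.11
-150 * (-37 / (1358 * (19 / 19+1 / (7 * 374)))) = 345950 / 84681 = 4.09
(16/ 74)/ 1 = 8/ 37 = 0.22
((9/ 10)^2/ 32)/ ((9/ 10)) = 9/ 320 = 0.03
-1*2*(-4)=8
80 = 80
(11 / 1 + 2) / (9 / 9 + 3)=13 / 4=3.25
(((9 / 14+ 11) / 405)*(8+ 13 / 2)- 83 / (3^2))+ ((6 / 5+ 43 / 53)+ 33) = 3150059 / 120204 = 26.21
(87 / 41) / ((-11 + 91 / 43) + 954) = 3741 / 1666240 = 0.00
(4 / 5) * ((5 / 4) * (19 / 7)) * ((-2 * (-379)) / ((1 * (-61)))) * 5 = -168.64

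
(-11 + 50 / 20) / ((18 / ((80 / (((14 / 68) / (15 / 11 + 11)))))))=-1572160 / 693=-2268.63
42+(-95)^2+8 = 9075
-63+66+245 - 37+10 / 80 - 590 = -3031 / 8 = -378.88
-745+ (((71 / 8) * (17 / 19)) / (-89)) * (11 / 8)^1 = -80640157 / 108224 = -745.12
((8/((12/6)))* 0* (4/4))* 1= 0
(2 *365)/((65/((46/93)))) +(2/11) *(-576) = -1318892/13299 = -99.17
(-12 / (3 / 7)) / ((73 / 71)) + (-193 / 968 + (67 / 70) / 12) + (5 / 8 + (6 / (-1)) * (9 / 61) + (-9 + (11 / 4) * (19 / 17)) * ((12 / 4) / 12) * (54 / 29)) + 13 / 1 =-1938092378371 / 111566619780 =-17.37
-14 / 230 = -7 / 115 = -0.06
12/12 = 1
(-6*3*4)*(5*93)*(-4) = 133920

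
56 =56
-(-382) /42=191 /21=9.10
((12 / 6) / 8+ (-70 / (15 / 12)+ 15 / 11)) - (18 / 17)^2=-705833 / 12716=-55.51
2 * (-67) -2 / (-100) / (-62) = -415401 / 3100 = -134.00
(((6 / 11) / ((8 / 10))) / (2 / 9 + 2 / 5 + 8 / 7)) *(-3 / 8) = -14175 / 97856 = -0.14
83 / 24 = 3.46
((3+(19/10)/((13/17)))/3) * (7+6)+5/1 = 863/30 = 28.77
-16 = -16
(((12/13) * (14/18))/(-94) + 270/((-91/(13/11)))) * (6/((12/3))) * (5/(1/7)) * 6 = -7439820/6721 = -1106.95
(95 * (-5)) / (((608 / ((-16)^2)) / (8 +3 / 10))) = -1660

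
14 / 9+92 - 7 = 779 / 9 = 86.56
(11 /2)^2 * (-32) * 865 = -837320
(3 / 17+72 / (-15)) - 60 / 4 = -1668 / 85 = -19.62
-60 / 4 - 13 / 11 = -16.18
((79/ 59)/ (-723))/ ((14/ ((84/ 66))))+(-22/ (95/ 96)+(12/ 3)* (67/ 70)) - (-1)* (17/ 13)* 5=-48128827118/ 4056467415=-11.86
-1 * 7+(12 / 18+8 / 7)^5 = 12.40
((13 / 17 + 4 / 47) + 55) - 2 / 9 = 55.63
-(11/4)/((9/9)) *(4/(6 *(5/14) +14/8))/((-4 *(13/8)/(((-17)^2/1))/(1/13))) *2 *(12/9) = 1424192/55263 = 25.77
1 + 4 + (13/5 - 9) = -7/5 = -1.40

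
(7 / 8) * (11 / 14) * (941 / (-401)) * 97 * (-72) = 9036423 / 802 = 11267.36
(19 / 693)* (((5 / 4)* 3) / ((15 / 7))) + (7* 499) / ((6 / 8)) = 1844323 / 396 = 4657.38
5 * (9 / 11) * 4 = 180 / 11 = 16.36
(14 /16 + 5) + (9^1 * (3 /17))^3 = 9.88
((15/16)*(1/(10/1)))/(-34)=-3/1088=-0.00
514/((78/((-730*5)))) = -24052.56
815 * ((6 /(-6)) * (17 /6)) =-13855 /6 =-2309.17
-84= -84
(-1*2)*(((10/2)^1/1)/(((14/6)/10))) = -300/7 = -42.86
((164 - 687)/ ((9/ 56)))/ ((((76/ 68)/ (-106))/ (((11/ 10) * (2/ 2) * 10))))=580546736/ 171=3395010.15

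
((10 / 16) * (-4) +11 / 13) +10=217 / 26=8.35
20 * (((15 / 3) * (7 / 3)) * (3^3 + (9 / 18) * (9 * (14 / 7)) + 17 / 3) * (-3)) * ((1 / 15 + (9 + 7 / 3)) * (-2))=665000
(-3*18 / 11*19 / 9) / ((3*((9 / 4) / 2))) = -304 / 99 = -3.07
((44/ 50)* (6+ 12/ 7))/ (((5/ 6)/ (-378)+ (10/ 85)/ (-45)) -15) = -6543504/ 14463145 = -0.45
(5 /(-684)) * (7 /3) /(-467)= 35 /958284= 0.00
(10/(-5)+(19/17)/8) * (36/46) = -99/68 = -1.46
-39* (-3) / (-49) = -117 / 49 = -2.39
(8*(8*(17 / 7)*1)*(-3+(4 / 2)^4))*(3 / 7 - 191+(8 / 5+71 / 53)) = -4922918208 / 12985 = -379123.47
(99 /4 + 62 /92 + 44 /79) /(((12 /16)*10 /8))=251772 /9085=27.71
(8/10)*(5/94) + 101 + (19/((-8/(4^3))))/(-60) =73021/705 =103.58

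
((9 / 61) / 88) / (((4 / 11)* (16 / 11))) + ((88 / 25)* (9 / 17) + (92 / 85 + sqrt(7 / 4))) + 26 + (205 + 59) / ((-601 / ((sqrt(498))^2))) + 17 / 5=-1487044323421 / 7977433600 + sqrt(7) / 2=-185.08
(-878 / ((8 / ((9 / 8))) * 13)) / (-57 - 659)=3951 / 297856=0.01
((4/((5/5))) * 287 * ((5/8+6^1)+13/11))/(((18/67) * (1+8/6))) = 629063/44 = 14296.89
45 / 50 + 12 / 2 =6.90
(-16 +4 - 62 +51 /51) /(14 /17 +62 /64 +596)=-39712 /325199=-0.12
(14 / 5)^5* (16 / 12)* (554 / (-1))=-1191817984 / 9375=-127127.25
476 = 476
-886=-886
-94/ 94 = -1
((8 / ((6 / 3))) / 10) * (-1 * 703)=-1406 / 5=-281.20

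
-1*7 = -7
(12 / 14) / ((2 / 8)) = 24 / 7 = 3.43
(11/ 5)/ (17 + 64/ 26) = 13/ 115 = 0.11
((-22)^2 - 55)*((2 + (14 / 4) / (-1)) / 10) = -1287 / 20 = -64.35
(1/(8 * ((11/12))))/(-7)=-3/154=-0.02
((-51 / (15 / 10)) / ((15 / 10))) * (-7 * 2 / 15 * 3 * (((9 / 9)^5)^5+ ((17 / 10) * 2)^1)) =20944 / 75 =279.25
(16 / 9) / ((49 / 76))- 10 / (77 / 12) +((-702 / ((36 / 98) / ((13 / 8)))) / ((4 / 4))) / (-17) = 121304369 / 659736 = 183.87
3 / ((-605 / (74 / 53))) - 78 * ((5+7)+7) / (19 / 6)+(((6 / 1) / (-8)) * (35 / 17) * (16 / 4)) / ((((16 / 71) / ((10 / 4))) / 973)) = -1171115470623 / 17443360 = -67138.18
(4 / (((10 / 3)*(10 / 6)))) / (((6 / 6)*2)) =9 / 25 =0.36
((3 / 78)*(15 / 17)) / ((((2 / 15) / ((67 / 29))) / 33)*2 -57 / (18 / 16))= -497475 / 742667848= -0.00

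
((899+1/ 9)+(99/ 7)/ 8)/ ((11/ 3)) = 454043/ 1848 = 245.69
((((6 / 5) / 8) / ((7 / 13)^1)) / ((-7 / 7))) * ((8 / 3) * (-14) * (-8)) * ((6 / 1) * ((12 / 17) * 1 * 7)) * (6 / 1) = -1257984 / 85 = -14799.81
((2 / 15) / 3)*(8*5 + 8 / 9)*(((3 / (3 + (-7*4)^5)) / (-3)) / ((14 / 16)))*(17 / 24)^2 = 26588 / 439122462975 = 0.00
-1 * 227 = -227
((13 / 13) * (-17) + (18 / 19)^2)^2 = 33790969 / 130321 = 259.29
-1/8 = -0.12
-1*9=-9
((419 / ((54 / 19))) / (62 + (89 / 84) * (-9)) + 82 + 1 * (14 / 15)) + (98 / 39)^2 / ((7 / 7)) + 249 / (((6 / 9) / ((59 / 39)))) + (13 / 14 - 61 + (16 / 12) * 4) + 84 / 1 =12386472734 / 18046665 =686.36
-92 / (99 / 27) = -25.09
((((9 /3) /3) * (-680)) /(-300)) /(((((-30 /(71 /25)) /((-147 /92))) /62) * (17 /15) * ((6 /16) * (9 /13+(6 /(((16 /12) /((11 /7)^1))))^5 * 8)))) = 5310205264 /15018349465125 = 0.00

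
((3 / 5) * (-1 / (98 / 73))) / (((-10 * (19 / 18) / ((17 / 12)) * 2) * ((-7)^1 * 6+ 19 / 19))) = -11169 / 15268400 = -0.00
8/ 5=1.60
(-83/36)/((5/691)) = -57353/180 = -318.63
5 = 5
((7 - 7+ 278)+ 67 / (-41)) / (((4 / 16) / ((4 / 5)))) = 884.37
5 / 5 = 1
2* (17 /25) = 34 /25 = 1.36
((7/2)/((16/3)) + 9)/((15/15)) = 309/32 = 9.66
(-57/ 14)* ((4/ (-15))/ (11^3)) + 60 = 2795138/ 46585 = 60.00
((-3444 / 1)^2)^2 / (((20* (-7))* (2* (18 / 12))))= -1674839847744 / 5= -334967969548.80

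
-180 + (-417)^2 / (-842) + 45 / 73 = -23719887 / 61466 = -385.90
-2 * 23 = -46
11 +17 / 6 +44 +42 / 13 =4763 / 78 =61.06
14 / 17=0.82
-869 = -869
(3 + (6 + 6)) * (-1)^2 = 15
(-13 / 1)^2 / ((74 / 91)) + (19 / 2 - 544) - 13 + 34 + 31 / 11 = -123263 / 407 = -302.86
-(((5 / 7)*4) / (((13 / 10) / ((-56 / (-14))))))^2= -640000 / 8281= -77.29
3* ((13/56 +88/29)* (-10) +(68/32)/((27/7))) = -1408193/14616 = -96.35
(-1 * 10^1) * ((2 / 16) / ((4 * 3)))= -5 / 48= -0.10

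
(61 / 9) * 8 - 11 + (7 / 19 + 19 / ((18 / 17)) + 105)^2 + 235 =1811103913 / 116964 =15484.29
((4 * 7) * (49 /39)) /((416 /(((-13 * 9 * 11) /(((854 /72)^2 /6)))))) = -224532 /48373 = -4.64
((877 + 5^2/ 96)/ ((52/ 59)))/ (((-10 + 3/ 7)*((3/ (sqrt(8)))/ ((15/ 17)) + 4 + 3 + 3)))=-4347702625/ 412038744 + 2956437785*sqrt(2)/ 3296309952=-9.28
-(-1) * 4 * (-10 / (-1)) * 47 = 1880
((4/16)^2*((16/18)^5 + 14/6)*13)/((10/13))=28822781/9447840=3.05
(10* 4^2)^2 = 25600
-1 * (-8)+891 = 899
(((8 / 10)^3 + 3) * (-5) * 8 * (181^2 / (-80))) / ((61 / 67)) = 63186.84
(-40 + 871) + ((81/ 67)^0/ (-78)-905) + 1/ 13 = -5767/ 78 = -73.94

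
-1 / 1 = -1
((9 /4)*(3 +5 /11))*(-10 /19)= -45 /11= -4.09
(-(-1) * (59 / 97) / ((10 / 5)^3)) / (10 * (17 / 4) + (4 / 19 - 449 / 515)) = 577315 / 317687804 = 0.00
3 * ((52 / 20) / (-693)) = -13 / 1155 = -0.01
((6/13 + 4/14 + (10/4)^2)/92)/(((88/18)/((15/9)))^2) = 573075/64832768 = 0.01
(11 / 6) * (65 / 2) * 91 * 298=9694685 / 6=1615780.83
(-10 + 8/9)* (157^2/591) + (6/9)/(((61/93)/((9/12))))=-246093929/648918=-379.24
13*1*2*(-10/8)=-65/2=-32.50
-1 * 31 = -31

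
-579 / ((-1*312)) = 193 / 104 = 1.86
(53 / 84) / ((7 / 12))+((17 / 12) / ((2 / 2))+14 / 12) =2155 / 588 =3.66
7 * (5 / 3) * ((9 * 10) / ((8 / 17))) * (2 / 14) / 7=1275 / 28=45.54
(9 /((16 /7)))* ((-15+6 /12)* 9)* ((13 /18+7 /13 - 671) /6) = 95441871 /1664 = 57356.89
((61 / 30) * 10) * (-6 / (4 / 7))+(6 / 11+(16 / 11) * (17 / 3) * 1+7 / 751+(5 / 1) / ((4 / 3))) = -200.95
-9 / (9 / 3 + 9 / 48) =-48 / 17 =-2.82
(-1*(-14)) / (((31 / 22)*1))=308 / 31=9.94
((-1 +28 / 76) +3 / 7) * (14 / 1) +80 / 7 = 1142 / 133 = 8.59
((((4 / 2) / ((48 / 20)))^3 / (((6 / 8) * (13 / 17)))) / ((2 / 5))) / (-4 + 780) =10625 / 3268512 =0.00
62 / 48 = 31 / 24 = 1.29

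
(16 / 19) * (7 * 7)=784 / 19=41.26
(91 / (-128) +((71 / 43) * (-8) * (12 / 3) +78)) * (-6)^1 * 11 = -4441239 / 2752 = -1613.82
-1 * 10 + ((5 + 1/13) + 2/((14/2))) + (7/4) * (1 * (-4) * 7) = -4881/91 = -53.64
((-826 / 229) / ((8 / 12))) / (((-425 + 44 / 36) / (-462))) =-2575881 / 436703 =-5.90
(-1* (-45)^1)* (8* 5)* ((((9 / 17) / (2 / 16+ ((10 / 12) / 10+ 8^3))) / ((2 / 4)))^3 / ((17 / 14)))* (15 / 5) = 6094990540800 / 155156269958782397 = 0.00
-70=-70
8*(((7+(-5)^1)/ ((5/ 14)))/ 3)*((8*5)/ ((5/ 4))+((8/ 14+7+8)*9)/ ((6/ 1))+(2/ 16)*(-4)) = 4096/ 5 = 819.20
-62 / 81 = -0.77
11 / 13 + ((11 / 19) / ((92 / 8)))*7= 6809 / 5681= 1.20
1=1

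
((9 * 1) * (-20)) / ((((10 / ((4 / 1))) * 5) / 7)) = -504 / 5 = -100.80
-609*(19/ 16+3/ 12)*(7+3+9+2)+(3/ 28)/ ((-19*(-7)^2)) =-1916956011/ 104272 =-18384.19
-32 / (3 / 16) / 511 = -512 / 1533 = -0.33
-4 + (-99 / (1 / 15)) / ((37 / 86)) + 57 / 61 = -7797229 / 2257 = -3454.69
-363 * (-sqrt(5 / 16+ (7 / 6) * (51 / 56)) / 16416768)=121 * sqrt(22) / 21889024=0.00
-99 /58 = -1.71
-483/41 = -11.78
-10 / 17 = -0.59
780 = 780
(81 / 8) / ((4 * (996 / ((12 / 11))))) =81 / 29216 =0.00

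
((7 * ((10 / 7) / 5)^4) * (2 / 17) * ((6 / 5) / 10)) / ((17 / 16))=1536 / 2478175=0.00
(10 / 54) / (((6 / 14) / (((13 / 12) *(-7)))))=-3185 / 972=-3.28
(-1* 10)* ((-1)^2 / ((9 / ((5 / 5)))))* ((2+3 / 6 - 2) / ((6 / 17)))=-85 / 54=-1.57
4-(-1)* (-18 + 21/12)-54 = -265/4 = -66.25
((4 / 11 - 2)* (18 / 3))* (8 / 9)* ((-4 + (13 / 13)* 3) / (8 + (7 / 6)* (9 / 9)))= 576 / 605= 0.95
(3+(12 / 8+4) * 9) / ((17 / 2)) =6.18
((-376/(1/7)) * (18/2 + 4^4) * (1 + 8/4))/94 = -22260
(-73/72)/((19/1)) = -73/1368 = -0.05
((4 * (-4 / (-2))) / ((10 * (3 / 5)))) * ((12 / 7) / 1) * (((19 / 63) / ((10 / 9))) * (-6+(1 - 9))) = -304 / 35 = -8.69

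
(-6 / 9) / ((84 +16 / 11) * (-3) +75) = 22 / 5985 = 0.00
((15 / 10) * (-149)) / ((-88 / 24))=1341 / 22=60.95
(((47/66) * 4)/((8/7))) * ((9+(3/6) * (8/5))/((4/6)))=16121/440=36.64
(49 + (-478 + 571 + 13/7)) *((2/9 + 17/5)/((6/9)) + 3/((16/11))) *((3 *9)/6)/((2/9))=6987573/320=21836.17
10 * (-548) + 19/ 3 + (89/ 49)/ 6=-1609169/ 294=-5473.36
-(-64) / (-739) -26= -19278 / 739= -26.09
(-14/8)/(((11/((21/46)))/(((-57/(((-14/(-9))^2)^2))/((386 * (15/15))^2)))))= 1121931/236429236736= 0.00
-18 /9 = -2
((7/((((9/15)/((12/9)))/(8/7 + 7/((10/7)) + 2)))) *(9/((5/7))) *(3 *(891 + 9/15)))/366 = 17568978/1525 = 11520.64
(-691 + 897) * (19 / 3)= 3914 / 3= 1304.67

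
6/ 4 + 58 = 59.50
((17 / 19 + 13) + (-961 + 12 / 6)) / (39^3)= -17957 / 1127061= -0.02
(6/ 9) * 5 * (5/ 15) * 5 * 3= 50/ 3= 16.67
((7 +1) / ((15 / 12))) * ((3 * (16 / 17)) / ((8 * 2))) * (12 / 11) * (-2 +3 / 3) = -1152 / 935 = -1.23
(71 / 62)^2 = 5041 / 3844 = 1.31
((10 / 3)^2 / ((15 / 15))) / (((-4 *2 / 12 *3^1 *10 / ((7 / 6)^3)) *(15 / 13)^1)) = -4459 / 5832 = -0.76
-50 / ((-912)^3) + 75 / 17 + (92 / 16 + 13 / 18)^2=895610249851 / 19343038464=46.30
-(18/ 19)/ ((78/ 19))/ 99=-0.00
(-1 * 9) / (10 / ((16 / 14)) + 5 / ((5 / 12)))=-36 / 83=-0.43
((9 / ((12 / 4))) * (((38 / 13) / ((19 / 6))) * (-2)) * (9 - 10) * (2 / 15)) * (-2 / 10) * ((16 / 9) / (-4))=64 / 975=0.07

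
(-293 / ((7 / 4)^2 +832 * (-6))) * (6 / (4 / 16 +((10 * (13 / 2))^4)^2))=0.00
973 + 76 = 1049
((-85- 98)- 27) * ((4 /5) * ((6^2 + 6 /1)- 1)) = -6888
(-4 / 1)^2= 16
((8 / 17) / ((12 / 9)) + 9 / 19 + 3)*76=290.82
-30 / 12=-5 / 2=-2.50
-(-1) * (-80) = -80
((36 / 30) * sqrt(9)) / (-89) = -0.04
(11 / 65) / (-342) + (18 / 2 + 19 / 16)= 1811657 / 177840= 10.19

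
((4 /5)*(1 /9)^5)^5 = 0.00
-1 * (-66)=66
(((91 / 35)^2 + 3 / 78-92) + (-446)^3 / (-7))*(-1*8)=-230661442932 / 2275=-101389645.24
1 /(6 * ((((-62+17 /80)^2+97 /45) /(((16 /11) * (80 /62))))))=6144000 /75027979741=0.00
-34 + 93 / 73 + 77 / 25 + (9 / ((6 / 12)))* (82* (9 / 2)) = 12067546 / 1825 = 6612.35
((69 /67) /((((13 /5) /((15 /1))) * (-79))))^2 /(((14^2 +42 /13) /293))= 1569344625 /188658727166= 0.01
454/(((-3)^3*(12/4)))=-5.60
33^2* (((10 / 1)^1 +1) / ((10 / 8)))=47916 / 5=9583.20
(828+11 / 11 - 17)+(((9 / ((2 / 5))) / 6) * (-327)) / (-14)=50377 / 56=899.59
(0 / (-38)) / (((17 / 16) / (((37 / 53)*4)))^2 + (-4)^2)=0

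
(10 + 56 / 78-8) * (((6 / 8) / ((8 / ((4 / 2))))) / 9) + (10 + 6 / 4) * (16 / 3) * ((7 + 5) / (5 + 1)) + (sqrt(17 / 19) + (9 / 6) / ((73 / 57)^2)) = sqrt(323) / 19 + 616698497 / 4987944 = 124.58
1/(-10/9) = -9/10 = -0.90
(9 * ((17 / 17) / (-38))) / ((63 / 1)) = -1 / 266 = -0.00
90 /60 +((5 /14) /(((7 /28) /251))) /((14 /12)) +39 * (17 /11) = 397911 /1078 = 369.12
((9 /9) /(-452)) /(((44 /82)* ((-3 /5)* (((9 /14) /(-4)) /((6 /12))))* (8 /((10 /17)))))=-7175 /4564296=-0.00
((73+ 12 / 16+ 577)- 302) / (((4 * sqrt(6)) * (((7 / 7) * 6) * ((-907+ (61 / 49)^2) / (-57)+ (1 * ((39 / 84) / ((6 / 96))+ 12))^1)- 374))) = -21212835 * sqrt(6) / 236661184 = -0.22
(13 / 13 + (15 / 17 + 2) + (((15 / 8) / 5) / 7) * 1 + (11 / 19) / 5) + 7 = 999517 / 90440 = 11.05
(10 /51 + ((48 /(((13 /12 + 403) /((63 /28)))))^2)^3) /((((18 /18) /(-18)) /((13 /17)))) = -781395621371877258274236 /288979872514358197144453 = -2.70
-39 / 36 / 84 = -13 / 1008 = -0.01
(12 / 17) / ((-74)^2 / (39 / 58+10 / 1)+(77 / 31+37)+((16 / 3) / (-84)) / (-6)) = 21760326 / 17034855389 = 0.00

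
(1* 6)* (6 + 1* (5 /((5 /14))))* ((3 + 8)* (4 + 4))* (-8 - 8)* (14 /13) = -2365440 /13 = -181956.92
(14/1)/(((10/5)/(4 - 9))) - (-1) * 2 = -33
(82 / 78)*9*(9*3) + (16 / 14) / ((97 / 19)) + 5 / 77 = 255.75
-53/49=-1.08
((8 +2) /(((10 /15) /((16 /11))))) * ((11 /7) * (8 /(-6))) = -320 /7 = -45.71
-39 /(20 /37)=-1443 /20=-72.15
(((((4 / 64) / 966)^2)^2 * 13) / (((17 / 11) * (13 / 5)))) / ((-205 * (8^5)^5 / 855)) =-0.00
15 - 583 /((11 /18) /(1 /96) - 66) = 94.50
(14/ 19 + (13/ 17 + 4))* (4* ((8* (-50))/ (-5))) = 1760.50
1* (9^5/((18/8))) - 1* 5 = 26239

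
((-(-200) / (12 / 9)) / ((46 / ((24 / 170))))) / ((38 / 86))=7740 / 7429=1.04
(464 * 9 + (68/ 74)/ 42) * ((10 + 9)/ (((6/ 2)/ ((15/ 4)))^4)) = 38531631875/ 198912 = 193711.95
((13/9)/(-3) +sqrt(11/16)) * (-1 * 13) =169/27 - 13 * sqrt(11)/4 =-4.52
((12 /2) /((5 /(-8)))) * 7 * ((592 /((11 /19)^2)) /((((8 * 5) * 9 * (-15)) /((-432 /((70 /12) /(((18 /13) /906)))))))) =-369294336 /148451875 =-2.49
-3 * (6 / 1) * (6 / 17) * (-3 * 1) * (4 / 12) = 108 / 17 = 6.35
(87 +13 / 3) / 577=0.16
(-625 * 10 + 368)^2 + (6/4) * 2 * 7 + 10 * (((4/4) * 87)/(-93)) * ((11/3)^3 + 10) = 28958015675/837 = 34597390.29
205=205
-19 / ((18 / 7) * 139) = -133 / 2502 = -0.05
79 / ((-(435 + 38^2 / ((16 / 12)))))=-0.05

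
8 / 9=0.89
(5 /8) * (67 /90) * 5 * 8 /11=335 /198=1.69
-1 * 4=-4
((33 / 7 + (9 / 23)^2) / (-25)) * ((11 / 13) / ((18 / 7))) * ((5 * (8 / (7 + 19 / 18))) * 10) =-3172224 / 997165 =-3.18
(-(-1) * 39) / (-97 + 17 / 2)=-26 / 59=-0.44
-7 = -7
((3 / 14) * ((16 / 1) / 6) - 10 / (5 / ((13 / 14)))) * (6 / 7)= -54 / 49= -1.10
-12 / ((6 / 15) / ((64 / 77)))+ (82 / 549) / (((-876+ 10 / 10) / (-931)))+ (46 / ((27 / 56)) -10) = 961149536 / 15852375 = 60.63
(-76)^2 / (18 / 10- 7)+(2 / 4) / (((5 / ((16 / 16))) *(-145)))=-20938013 / 18850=-1110.77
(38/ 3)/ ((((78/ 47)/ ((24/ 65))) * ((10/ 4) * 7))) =14288/ 88725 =0.16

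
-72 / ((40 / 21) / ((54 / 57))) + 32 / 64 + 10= -4809 / 190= -25.31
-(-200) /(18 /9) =100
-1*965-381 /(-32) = -30499 /32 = -953.09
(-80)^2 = 6400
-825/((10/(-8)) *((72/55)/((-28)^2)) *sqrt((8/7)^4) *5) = 1452605/24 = 60525.21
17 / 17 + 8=9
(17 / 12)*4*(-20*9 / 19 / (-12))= 85 / 19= 4.47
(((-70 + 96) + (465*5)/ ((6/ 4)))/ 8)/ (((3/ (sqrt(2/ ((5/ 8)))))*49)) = 788*sqrt(5)/ 735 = 2.40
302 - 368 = -66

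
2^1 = 2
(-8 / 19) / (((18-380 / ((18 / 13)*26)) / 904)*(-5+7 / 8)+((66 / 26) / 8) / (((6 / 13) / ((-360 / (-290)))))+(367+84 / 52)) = -65435136 / 57413298773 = -0.00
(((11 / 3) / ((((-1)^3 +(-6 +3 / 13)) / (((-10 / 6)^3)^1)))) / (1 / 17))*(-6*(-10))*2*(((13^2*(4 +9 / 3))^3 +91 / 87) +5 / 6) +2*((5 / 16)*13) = 53053557441188395 / 6264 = 8469597292654.60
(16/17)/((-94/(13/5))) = -104/3995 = -0.03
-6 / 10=-3 / 5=-0.60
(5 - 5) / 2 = 0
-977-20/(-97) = -976.79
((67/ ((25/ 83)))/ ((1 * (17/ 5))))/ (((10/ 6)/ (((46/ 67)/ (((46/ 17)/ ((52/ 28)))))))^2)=2146131/ 410375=5.23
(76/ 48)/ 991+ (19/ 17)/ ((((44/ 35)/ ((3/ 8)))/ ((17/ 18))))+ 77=77.32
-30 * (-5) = 150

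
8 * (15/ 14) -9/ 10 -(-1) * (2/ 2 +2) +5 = 1097/ 70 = 15.67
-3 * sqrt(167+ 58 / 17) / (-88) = 3 * sqrt(49249) / 1496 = 0.45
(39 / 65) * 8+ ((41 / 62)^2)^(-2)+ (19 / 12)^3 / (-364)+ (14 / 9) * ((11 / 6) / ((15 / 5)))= 292437802487419 / 26660715943680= 10.97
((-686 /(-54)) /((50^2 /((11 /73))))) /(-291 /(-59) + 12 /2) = 222607 /3178237500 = 0.00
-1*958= -958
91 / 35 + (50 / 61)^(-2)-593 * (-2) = 2975221 / 2500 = 1190.09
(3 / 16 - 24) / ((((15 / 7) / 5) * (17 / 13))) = -11557 / 272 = -42.49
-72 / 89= -0.81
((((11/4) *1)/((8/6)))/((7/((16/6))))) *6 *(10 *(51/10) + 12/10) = 8613/35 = 246.09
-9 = -9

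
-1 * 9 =-9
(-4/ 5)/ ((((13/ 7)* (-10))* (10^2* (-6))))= -7/ 97500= -0.00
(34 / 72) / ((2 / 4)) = 17 / 18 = 0.94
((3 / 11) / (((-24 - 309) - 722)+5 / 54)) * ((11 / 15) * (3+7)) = -108 / 56965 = -0.00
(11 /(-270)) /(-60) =11 /16200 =0.00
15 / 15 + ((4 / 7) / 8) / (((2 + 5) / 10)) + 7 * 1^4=397 / 49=8.10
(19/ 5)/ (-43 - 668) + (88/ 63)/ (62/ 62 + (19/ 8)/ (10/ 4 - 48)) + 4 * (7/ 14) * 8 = 4284913/ 245295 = 17.47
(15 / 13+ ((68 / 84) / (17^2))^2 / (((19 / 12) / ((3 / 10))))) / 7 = 20179451 / 122421845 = 0.16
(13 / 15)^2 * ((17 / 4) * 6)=2873 / 150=19.15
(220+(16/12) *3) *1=224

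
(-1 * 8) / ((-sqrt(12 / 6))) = 5.66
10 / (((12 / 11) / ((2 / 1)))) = 55 / 3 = 18.33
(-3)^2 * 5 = 45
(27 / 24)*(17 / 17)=9 / 8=1.12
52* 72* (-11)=-41184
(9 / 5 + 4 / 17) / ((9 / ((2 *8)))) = 2768 / 765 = 3.62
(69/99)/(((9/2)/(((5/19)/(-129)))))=-230/727947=-0.00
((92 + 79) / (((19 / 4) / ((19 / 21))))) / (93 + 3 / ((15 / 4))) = 1140 / 3283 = 0.35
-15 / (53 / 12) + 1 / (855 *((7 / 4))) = -1077088 / 317205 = -3.40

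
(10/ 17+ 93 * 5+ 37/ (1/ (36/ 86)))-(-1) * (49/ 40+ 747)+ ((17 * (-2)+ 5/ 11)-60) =365304609/ 321640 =1135.76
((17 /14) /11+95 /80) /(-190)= -1599 /234080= -0.01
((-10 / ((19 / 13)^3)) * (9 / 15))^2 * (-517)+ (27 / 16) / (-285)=-7186947813531 / 3763670480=-1909.56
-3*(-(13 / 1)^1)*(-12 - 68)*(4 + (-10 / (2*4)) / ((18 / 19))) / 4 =-12545 / 6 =-2090.83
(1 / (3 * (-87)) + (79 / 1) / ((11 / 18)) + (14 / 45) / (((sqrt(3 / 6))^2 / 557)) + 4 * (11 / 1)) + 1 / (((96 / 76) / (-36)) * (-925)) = 2761251277 / 5311350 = 519.88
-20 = -20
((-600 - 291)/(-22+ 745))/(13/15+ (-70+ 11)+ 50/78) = 19305/900617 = 0.02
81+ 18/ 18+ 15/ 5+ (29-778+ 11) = -653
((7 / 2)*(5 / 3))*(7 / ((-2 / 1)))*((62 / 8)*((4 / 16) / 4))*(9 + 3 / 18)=-417725 / 4608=-90.65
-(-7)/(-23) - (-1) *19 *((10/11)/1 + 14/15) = 131693/3795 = 34.70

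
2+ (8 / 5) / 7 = 78 / 35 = 2.23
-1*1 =-1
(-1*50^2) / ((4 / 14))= -8750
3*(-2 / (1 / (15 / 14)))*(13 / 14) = -585 / 98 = -5.97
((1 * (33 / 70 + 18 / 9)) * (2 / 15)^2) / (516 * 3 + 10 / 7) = 173 / 6100875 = 0.00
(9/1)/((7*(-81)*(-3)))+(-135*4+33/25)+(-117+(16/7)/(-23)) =-71266249/108675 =-655.77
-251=-251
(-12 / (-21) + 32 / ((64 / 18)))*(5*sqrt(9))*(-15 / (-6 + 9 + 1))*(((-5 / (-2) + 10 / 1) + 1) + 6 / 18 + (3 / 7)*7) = -507525 / 56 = -9062.95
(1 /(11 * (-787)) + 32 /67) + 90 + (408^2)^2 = 16072479259161291 /580019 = 27710263386.48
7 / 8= 0.88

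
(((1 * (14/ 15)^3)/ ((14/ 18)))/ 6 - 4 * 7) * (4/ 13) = -9632/ 1125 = -8.56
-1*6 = -6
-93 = -93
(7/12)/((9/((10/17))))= 35/918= 0.04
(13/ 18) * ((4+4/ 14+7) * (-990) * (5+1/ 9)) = -2598310/ 63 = -41243.02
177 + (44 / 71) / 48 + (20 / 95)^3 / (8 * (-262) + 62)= 350675179727 / 1981071252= 177.01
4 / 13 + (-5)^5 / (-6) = 40649 / 78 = 521.14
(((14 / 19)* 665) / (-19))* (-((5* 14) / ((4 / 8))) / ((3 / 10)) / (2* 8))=42875 / 57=752.19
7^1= 7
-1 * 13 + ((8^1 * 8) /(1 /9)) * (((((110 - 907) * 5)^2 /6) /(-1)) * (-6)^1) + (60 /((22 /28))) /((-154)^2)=85222688322109 /9317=9147009587.00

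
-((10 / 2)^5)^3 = -30517578125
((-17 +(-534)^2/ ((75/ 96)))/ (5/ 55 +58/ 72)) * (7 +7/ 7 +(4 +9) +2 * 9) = 15878288.76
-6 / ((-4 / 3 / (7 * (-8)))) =-252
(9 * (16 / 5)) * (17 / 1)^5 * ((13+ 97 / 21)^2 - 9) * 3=9059664521616 / 245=36978222537.21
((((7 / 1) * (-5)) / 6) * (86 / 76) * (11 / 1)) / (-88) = 1505 / 1824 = 0.83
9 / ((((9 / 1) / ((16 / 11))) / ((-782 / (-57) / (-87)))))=-12512 / 54549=-0.23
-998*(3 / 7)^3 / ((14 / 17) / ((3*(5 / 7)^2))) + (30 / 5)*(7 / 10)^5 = -852971769771 / 5882450000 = -145.00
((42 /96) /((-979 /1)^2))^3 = 343 /3606252227773071855616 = 0.00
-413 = -413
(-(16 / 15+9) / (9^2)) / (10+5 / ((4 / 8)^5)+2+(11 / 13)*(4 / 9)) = -1963 / 2722680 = -0.00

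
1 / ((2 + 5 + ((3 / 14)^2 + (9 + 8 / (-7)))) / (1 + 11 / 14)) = 350 / 2921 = 0.12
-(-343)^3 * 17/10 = 686011319/10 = 68601131.90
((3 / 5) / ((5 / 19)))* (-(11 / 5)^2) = -6897 / 625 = -11.04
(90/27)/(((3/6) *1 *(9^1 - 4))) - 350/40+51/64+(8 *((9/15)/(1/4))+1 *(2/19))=231383/18240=12.69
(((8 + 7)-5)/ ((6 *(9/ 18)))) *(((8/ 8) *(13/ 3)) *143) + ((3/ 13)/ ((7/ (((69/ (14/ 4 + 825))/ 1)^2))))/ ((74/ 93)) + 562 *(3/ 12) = 367093876486231/ 166402803294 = 2206.06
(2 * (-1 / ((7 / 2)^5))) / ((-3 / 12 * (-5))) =-256 / 84035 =-0.00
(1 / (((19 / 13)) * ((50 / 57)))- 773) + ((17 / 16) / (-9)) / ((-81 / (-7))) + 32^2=251.77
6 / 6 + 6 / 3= 3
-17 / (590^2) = -17 / 348100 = -0.00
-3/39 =-1/13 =-0.08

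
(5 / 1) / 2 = 2.50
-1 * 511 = -511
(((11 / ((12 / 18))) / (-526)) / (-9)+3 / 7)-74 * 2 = -3260071 / 22092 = -147.57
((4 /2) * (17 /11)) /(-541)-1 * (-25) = 24.99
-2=-2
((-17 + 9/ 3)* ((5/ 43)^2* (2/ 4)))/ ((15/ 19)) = -665/ 5547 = -0.12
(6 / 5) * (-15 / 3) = -6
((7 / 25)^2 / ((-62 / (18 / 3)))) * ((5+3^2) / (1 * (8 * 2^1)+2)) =-343 / 58125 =-0.01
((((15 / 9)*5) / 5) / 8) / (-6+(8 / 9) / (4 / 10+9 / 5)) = -165 / 4432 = -0.04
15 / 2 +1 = 8.50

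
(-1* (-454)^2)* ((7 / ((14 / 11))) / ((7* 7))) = -23135.47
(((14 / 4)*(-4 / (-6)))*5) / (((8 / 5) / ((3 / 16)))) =1.37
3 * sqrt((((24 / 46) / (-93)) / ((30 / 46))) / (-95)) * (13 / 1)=26 * sqrt(1767) / 2945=0.37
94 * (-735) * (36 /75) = -165816 /5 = -33163.20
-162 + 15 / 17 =-2739 / 17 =-161.12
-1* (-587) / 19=587 / 19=30.89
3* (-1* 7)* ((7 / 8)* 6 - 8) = 231 / 4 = 57.75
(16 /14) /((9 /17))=136 /63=2.16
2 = 2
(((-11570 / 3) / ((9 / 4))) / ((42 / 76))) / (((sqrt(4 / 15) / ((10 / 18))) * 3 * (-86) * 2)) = 1099150 * sqrt(15) / 658287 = 6.47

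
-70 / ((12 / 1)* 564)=-35 / 3384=-0.01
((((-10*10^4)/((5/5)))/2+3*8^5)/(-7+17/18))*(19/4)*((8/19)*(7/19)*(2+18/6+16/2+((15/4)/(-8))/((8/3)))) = -75376.24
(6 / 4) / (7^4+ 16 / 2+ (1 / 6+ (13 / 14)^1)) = 63 / 101224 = 0.00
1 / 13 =0.08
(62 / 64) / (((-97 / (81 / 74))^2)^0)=31 / 32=0.97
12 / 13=0.92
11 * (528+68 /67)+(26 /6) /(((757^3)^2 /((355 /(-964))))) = 212182214954483639910297467 /36462661719768966856836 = 5819.16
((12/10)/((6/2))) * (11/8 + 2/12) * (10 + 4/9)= 1739/270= 6.44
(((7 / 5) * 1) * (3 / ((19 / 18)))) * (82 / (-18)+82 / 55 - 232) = -4886994 / 5225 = -935.31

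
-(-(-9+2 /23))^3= -8615125 /12167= -708.07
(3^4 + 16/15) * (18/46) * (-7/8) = -25851/920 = -28.10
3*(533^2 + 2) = 852273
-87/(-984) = 29/328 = 0.09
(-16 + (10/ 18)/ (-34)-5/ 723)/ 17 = -0.94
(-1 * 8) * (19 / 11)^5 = -19808792 / 161051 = -123.00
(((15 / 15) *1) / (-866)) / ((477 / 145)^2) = -21025 / 197040114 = -0.00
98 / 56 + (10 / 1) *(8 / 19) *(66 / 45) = 1807 / 228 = 7.93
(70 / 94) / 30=7 / 282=0.02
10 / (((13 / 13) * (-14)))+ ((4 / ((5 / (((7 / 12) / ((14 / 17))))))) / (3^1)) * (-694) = -41518 / 315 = -131.80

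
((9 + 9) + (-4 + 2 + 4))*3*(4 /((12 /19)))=380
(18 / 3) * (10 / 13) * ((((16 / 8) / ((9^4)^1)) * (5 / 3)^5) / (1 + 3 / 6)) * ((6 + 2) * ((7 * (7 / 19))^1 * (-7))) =-686000000 / 393797781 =-1.74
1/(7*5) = 1/35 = 0.03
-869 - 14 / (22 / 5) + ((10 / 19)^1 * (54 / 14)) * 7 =-179316 / 209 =-857.97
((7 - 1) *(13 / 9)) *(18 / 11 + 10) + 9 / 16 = 53545 / 528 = 101.41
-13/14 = -0.93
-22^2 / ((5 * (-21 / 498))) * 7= 80344 / 5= 16068.80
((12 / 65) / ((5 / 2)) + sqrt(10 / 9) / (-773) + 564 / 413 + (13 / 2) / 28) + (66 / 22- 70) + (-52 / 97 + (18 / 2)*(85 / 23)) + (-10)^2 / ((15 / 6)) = 17719153901 / 2395647800- sqrt(10) / 2319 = 7.40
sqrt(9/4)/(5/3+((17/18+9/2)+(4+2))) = 27/236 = 0.11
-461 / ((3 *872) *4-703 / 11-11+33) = -5071 / 114643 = -0.04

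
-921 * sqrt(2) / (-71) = 921 * sqrt(2) / 71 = 18.34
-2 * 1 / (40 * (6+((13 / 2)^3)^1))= -2 / 11225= -0.00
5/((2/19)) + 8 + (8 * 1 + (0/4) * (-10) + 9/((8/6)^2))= 1097/16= 68.56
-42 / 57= -14 / 19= -0.74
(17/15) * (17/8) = 2.41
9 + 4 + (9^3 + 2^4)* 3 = 2248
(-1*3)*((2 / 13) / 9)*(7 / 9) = -14 / 351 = -0.04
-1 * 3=-3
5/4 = 1.25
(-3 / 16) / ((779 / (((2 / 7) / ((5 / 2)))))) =-3 / 109060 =-0.00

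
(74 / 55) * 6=444 / 55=8.07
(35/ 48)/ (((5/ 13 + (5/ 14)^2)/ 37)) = 164983/ 3132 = 52.68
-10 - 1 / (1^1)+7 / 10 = -103 / 10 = -10.30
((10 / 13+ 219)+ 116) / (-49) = -6.85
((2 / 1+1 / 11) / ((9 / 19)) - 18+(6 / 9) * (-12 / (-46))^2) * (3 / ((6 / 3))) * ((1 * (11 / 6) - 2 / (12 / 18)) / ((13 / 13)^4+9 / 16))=19855612 / 1309275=15.17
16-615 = -599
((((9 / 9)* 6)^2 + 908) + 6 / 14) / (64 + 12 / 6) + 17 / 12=1321 / 84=15.73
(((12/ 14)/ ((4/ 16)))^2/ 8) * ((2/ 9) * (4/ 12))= 16/ 147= 0.11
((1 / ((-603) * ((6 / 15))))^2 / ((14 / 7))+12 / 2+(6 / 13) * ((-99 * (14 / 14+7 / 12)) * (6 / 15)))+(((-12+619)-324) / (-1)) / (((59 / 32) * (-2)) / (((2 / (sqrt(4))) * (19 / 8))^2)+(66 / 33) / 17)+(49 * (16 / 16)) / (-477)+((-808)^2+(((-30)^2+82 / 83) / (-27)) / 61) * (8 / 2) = 8719949268323976061787 / 3338471388031416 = 2611958.66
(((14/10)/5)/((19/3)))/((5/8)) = 168/2375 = 0.07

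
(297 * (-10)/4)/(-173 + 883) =-297/284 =-1.05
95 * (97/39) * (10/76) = 2425/78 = 31.09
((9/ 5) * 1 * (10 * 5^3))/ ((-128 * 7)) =-1125/ 448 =-2.51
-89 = -89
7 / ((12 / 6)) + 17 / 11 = 111 / 22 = 5.05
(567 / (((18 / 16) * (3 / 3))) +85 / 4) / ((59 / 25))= 52525 / 236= 222.56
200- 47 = 153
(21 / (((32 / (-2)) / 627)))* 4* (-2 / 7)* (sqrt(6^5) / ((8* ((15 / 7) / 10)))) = 39501* sqrt(6) / 2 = 48378.65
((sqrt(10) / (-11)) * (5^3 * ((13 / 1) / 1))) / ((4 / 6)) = -4875 * sqrt(10) / 22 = -700.73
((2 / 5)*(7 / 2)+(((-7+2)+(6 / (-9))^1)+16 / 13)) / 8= -74 / 195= -0.38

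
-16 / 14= -8 / 7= -1.14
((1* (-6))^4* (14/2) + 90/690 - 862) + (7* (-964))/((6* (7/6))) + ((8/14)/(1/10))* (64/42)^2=515424587/71001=7259.40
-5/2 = -2.50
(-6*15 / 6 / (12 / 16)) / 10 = -2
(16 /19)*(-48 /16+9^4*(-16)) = -1679664 /19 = -88403.37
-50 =-50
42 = 42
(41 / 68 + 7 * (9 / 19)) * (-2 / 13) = -5063 / 8398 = -0.60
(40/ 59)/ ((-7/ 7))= -40/ 59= -0.68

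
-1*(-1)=1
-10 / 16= -5 / 8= -0.62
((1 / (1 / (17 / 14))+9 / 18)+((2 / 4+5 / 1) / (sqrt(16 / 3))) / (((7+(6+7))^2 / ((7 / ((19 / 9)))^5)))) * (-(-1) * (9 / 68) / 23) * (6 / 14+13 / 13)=270 / 19159+14035888251 * sqrt(3) / 1239238027520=0.03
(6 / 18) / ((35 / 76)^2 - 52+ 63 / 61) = -352336 / 53648577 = -0.01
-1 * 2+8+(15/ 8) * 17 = 303/ 8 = 37.88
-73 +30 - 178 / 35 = -1683 / 35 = -48.09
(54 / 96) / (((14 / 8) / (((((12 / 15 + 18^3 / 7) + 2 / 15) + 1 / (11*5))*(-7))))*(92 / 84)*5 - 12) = -8670411 / 184994068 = -0.05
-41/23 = -1.78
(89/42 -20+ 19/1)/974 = 47/40908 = 0.00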